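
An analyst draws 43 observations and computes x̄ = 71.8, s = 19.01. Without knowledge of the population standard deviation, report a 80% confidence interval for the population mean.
(68.03, 75.57)

t-interval (σ unknown):
df = n - 1 = 42
t* = 1.302 for 80% confidence

Margin of error = t* · s/√n = 1.302 · 19.01/√43 = 3.77

CI: (68.03, 75.57)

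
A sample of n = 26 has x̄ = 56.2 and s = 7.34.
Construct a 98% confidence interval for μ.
(52.62, 59.78)

t-interval (σ unknown):
df = n - 1 = 25
t* = 2.485 for 98% confidence

Margin of error = t* · s/√n = 2.485 · 7.34/√26 = 3.58

CI: (52.62, 59.78)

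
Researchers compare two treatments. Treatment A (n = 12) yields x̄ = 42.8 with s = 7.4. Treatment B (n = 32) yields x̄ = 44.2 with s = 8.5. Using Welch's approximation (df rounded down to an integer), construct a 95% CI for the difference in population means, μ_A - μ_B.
(-6.82, 4.02)

Difference: x̄₁ - x̄₂ = -1.40
SE = √(s₁²/n₁ + s₂²/n₂) = √(7.4²/12 + 8.5²/32) = 2.6117
df = 22.61 → 22 (Welch–Satterthwaite, rounded down)
t* = 2.074

CI: -1.40 ± 2.074 · 2.6117 = -1.40 ± 5.42 = (-6.82, 4.02)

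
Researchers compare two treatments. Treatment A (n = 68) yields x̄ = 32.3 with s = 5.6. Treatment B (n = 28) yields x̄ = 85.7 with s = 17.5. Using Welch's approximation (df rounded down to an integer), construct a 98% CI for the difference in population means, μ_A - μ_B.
(-61.71, -45.09)

Difference: x̄₁ - x̄₂ = -53.40
SE = √(s₁²/n₁ + s₂²/n₂) = √(5.6²/68 + 17.5²/28) = 3.3762
df = 29.30 → 29 (Welch–Satterthwaite, rounded down)
t* = 2.462

CI: -53.40 ± 2.462 · 3.3762 = -53.40 ± 8.31 = (-61.71, -45.09)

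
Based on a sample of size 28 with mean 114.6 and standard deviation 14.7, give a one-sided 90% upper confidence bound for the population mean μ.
μ ≤ 118.25

Upper bound (one-sided):
t* = 1.314 (one-sided for 90%)
Upper bound = x̄ + t* · s/√n = 114.6 + 1.314 · 14.7/√28 = 118.25

We are 90% confident that μ ≤ 118.25.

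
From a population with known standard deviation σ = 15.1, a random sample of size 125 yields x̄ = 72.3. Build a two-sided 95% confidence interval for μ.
(69.65, 74.95)

z-interval (σ known):
z* = 1.960 for 95% confidence

Margin of error = z* · σ/√n = 1.960 · 15.1/√125 = 2.65

CI: (72.3 - 2.65, 72.3 + 2.65) = (69.65, 74.95)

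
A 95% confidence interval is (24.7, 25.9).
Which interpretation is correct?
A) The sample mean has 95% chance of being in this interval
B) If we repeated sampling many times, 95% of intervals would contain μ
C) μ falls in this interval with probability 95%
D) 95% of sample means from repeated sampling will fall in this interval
B

A) Wrong — x̄ is observed and sits in the interval by construction.
B) Correct — this is the frequentist long-run coverage interpretation.
C) Wrong — μ is fixed; the randomness lives in the interval, not in μ.
D) Wrong — coverage applies to intervals containing μ, not to future x̄ values.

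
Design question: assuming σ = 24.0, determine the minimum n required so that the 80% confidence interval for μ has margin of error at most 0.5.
n ≥ 3787

For margin E ≤ 0.5:
n ≥ (z* · σ / E)²
n ≥ (1.282 · 24.0 / 0.5)²
n ≥ 3786.68

Minimum n = 3787 (rounding up)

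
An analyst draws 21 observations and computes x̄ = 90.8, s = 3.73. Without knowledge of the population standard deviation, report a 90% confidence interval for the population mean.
(89.40, 92.20)

t-interval (σ unknown):
df = n - 1 = 20
t* = 1.725 for 90% confidence

Margin of error = t* · s/√n = 1.725 · 3.73/√21 = 1.40

CI: (89.40, 92.20)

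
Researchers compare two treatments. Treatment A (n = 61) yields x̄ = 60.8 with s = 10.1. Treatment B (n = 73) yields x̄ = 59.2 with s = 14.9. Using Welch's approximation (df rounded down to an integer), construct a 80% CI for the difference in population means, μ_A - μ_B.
(-1.20, 4.40)

Difference: x̄₁ - x̄₂ = 1.60
SE = √(s₁²/n₁ + s₂²/n₂) = √(10.1²/61 + 14.9²/73) = 2.1711
df = 126.91 → 126 (Welch–Satterthwaite, rounded down)
t* = 1.288

CI: 1.60 ± 1.288 · 2.1711 = 1.60 ± 2.80 = (-1.20, 4.40)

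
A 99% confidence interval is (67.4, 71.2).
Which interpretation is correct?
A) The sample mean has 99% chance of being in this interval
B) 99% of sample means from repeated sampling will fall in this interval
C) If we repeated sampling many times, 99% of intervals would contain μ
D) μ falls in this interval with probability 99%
C

A) Wrong — x̄ is observed and sits in the interval by construction.
B) Wrong — coverage applies to intervals containing μ, not to future x̄ values.
C) Correct — this is the frequentist long-run coverage interpretation.
D) Wrong — μ is fixed; the randomness lives in the interval, not in μ.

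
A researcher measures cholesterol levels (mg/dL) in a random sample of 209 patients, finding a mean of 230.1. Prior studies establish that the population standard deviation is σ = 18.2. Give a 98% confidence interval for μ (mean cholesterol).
(227.17, 233.03)

z-interval (σ known):
z* = 2.326 for 98% confidence

Margin of error = z* · σ/√n = 2.326 · 18.2/√209 = 2.93

CI: (230.1 - 2.93, 230.1 + 2.93) = (227.17, 233.03)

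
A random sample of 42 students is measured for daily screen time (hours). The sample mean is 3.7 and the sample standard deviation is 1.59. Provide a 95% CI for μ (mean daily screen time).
(3.20, 4.20)

t-interval (σ unknown):
df = n - 1 = 41
t* = 2.020 for 95% confidence

Margin of error = t* · s/√n = 2.020 · 1.59/√42 = 0.50

CI: (3.20, 4.20)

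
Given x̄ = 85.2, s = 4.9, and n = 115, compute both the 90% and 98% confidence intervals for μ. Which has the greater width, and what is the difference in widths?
98% CI is wider by 0.64

df = 114
90% CI: t* = 1.658, (84.44, 85.96), width = 2 · t* · s/√n = 1.52
98% CI: t* = 2.360, (84.12, 86.28), width = 2 · t* · s/√n = 2.16

The 98% CI is wider by 2.16 - 1.52 = 0.64.
Higher confidence requires a wider interval.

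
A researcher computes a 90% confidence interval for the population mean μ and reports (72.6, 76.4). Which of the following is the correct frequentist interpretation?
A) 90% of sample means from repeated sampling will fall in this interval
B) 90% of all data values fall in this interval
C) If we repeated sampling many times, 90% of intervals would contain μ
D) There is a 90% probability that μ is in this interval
C

A) Wrong — coverage applies to intervals containing μ, not to future x̄ values.
B) Wrong — a CI is about the parameter μ, not individual data values.
C) Correct — this is the frequentist long-run coverage interpretation.
D) Wrong — μ is fixed; the randomness lives in the interval, not in μ.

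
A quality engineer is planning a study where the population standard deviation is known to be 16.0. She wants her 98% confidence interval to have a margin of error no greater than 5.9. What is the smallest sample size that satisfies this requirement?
n ≥ 40

For margin E ≤ 5.9:
n ≥ (z* · σ / E)²
n ≥ (2.326 · 16.0 / 5.9)²
n ≥ 39.79

Minimum n = 40 (rounding up)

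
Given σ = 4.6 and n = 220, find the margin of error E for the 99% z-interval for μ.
Margin of error = 0.80

Margin of error = z* · σ/√n
= 2.576 · 4.6/√220
= 2.576 · 4.6/14.8324
= 0.80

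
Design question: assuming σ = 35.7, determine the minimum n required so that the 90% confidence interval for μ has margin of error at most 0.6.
n ≥ 9581

For margin E ≤ 0.6:
n ≥ (z* · σ / E)²
n ≥ (1.645 · 35.7 / 0.6)²
n ≥ 9580.01

Minimum n = 9581 (rounding up)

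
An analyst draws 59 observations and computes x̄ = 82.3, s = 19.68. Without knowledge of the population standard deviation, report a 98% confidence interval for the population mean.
(76.17, 88.43)

t-interval (σ unknown):
df = n - 1 = 58
t* = 2.392 for 98% confidence

Margin of error = t* · s/√n = 2.392 · 19.68/√59 = 6.13

CI: (76.17, 88.43)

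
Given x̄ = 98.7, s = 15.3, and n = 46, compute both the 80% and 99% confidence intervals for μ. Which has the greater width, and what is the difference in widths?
99% CI is wider by 6.27

df = 45
80% CI: t* = 1.301, (95.77, 101.63), width = 2 · t* · s/√n = 5.87
99% CI: t* = 2.690, (92.63, 104.77), width = 2 · t* · s/√n = 12.14

The 99% CI is wider by 12.14 - 5.87 = 6.27.
Higher confidence requires a wider interval.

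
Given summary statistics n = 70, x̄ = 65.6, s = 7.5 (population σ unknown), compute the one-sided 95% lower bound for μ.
μ ≥ 64.11

Lower bound (one-sided):
t* = 1.667 (one-sided for 95%)
Lower bound = x̄ - t* · s/√n = 65.6 - 1.667 · 7.5/√70 = 64.11

We are 95% confident that μ ≥ 64.11.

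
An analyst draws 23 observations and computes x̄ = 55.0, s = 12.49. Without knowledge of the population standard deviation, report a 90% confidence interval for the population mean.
(50.53, 59.47)

t-interval (σ unknown):
df = n - 1 = 22
t* = 1.717 for 90% confidence

Margin of error = t* · s/√n = 1.717 · 12.49/√23 = 4.47

CI: (50.53, 59.47)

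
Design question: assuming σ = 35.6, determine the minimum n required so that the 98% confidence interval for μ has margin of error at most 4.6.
n ≥ 325

For margin E ≤ 4.6:
n ≥ (z* · σ / E)²
n ≥ (2.326 · 35.6 / 4.6)²
n ≥ 324.04

Minimum n = 325 (rounding up)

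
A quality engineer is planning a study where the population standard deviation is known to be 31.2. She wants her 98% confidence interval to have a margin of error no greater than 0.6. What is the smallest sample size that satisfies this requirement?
n ≥ 14630

For margin E ≤ 0.6:
n ≥ (z* · σ / E)²
n ≥ (2.326 · 31.2 / 0.6)²
n ≥ 14629.39

Minimum n = 14630 (rounding up)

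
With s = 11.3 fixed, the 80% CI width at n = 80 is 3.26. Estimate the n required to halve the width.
n ≈ 320

CI width ∝ 1/√n
To reduce width by factor 2, need √n to grow by 2 → need 2² = 4 times as many samples.

Current: n = 80, width = 3.26
New: n = 320, width ≈ 1.62

Width reduced by factor of 3.26/1.62 = 2.01.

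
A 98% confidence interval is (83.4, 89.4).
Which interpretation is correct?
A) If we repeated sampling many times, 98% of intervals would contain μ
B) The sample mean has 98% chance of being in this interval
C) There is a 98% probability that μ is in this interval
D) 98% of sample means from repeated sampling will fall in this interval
A

A) Correct — this is the frequentist long-run coverage interpretation.
B) Wrong — x̄ is observed and sits in the interval by construction.
C) Wrong — μ is fixed; the randomness lives in the interval, not in μ.
D) Wrong — coverage applies to intervals containing μ, not to future x̄ values.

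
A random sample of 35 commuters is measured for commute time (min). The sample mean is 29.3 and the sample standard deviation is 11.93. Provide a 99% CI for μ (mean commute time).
(23.80, 34.80)

t-interval (σ unknown):
df = n - 1 = 34
t* = 2.728 for 99% confidence

Margin of error = t* · s/√n = 2.728 · 11.93/√35 = 5.50

CI: (23.80, 34.80)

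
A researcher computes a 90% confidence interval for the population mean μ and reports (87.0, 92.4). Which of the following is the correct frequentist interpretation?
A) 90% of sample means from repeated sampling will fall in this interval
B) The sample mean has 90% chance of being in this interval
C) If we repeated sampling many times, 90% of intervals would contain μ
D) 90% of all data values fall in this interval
C

A) Wrong — coverage applies to intervals containing μ, not to future x̄ values.
B) Wrong — x̄ is observed and sits in the interval by construction.
C) Correct — this is the frequentist long-run coverage interpretation.
D) Wrong — a CI is about the parameter μ, not individual data values.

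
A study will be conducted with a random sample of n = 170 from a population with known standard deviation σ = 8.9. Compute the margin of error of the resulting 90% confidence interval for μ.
Margin of error = 1.12

Margin of error = z* · σ/√n
= 1.645 · 8.9/√170
= 1.645 · 8.9/13.0384
= 1.12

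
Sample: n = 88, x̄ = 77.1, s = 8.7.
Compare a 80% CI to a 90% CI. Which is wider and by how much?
90% CI is wider by 0.69

df = 87
80% CI: t* = 1.291, (75.90, 78.30), width = 2 · t* · s/√n = 2.39
90% CI: t* = 1.663, (75.56, 78.64), width = 2 · t* · s/√n = 3.08

The 90% CI is wider by 3.08 - 2.39 = 0.69.
Higher confidence requires a wider interval.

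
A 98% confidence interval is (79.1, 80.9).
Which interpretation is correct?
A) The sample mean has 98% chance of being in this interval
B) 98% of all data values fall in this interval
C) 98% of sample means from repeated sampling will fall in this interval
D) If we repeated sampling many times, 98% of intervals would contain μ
D

A) Wrong — x̄ is observed and sits in the interval by construction.
B) Wrong — a CI is about the parameter μ, not individual data values.
C) Wrong — coverage applies to intervals containing μ, not to future x̄ values.
D) Correct — this is the frequentist long-run coverage interpretation.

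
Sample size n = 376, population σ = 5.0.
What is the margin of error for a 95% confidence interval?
Margin of error = 0.51

Margin of error = z* · σ/√n
= 1.960 · 5.0/√376
= 1.960 · 5.0/19.3907
= 0.51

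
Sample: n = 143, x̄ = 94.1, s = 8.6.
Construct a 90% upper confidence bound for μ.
μ ≤ 95.03

Upper bound (one-sided):
t* = 1.288 (one-sided for 90%)
Upper bound = x̄ + t* · s/√n = 94.1 + 1.288 · 8.6/√143 = 95.03

We are 90% confident that μ ≤ 95.03.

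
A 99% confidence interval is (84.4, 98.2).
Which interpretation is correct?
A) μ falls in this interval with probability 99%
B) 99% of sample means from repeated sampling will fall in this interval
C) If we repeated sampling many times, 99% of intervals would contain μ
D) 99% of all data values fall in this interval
C

A) Wrong — μ is fixed; the randomness lives in the interval, not in μ.
B) Wrong — coverage applies to intervals containing μ, not to future x̄ values.
C) Correct — this is the frequentist long-run coverage interpretation.
D) Wrong — a CI is about the parameter μ, not individual data values.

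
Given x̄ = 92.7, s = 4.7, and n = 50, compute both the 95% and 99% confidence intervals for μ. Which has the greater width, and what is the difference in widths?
99% CI is wider by 0.89

df = 49
95% CI: t* = 2.010, (91.36, 94.04), width = 2 · t* · s/√n = 2.67
99% CI: t* = 2.680, (90.92, 94.48), width = 2 · t* · s/√n = 3.56

The 99% CI is wider by 3.56 - 2.67 = 0.89.
Higher confidence requires a wider interval.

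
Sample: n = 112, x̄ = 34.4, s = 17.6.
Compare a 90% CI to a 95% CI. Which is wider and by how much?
95% CI is wider by 1.07

df = 111
90% CI: t* = 1.659, (31.64, 37.16), width = 2 · t* · s/√n = 5.52
95% CI: t* = 1.982, (31.10, 37.70), width = 2 · t* · s/√n = 6.59

The 95% CI is wider by 6.59 - 5.52 = 1.07.
Higher confidence requires a wider interval.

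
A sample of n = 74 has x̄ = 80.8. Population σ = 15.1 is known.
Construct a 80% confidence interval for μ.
(78.55, 83.05)

z-interval (σ known):
z* = 1.282 for 80% confidence

Margin of error = z* · σ/√n = 1.282 · 15.1/√74 = 2.25

CI: (80.8 - 2.25, 80.8 + 2.25) = (78.55, 83.05)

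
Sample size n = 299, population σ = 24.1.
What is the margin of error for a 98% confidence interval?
Margin of error = 3.24

Margin of error = z* · σ/√n
= 2.326 · 24.1/√299
= 2.326 · 24.1/17.2916
= 3.24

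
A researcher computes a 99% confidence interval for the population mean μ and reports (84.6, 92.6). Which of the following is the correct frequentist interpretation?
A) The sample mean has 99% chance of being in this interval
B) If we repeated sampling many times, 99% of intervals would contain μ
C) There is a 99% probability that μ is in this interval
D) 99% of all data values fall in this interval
B

A) Wrong — x̄ is observed and sits in the interval by construction.
B) Correct — this is the frequentist long-run coverage interpretation.
C) Wrong — μ is fixed; the randomness lives in the interval, not in μ.
D) Wrong — a CI is about the parameter μ, not individual data values.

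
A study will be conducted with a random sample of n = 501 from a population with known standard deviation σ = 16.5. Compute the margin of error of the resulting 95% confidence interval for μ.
Margin of error = 1.44

Margin of error = z* · σ/√n
= 1.960 · 16.5/√501
= 1.960 · 16.5/22.3830
= 1.44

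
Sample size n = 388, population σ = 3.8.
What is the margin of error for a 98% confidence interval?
Margin of error = 0.45

Margin of error = z* · σ/√n
= 2.326 · 3.8/√388
= 2.326 · 3.8/19.6977
= 0.45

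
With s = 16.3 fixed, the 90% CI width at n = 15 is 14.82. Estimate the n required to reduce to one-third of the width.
n ≈ 135

CI width ∝ 1/√n
To reduce width by factor 3, need √n to grow by 3 → need 3² = 9 times as many samples.

Current: n = 15, width = 14.82
New: n = 135, width ≈ 4.65

Width reduced by factor of 14.82/4.65 = 3.19.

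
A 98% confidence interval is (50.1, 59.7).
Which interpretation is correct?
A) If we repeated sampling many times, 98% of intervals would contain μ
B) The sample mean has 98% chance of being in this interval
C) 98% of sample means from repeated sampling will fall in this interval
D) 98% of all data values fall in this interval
A

A) Correct — this is the frequentist long-run coverage interpretation.
B) Wrong — x̄ is observed and sits in the interval by construction.
C) Wrong — coverage applies to intervals containing μ, not to future x̄ values.
D) Wrong — a CI is about the parameter μ, not individual data values.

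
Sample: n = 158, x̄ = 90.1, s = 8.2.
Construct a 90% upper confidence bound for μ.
μ ≤ 90.94

Upper bound (one-sided):
t* = 1.287 (one-sided for 90%)
Upper bound = x̄ + t* · s/√n = 90.1 + 1.287 · 8.2/√158 = 90.94

We are 90% confident that μ ≤ 90.94.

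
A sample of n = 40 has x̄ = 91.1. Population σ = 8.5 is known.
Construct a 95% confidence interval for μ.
(88.47, 93.73)

z-interval (σ known):
z* = 1.960 for 95% confidence

Margin of error = z* · σ/√n = 1.960 · 8.5/√40 = 2.63

CI: (91.1 - 2.63, 91.1 + 2.63) = (88.47, 93.73)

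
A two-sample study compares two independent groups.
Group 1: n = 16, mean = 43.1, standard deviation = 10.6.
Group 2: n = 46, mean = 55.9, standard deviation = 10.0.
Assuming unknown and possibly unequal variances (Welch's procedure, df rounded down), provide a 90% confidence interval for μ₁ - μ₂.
(-17.99, -7.61)

Difference: x̄₁ - x̄₂ = -12.80
SE = √(s₁²/n₁ + s₂²/n₂) = √(10.6²/16 + 10.0²/46) = 3.0326
df = 24.93 → 24 (Welch–Satterthwaite, rounded down)
t* = 1.711

CI: -12.80 ± 1.711 · 3.0326 = -12.80 ± 5.19 = (-17.99, -7.61)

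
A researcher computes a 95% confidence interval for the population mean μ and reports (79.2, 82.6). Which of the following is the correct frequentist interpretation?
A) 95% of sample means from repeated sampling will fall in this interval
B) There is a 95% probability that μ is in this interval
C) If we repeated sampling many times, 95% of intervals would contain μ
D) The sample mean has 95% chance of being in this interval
C

A) Wrong — coverage applies to intervals containing μ, not to future x̄ values.
B) Wrong — μ is fixed; the randomness lives in the interval, not in μ.
C) Correct — this is the frequentist long-run coverage interpretation.
D) Wrong — x̄ is observed and sits in the interval by construction.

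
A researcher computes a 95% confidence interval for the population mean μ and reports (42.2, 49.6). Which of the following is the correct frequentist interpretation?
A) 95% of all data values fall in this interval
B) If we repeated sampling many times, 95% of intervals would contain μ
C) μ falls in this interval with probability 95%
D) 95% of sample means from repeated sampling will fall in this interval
B

A) Wrong — a CI is about the parameter μ, not individual data values.
B) Correct — this is the frequentist long-run coverage interpretation.
C) Wrong — μ is fixed; the randomness lives in the interval, not in μ.
D) Wrong — coverage applies to intervals containing μ, not to future x̄ values.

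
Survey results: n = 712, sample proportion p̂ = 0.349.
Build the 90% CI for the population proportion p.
(0.320, 0.378)

Proportion CI:
SE = √(p̂(1-p̂)/n) = √(0.349 · 0.651 / 712) = 0.01786

z* = 1.645
Margin = z* · SE = 1.645 · 0.01786 = 0.0294

CI: 0.349 ± 0.0294 = (0.320, 0.378)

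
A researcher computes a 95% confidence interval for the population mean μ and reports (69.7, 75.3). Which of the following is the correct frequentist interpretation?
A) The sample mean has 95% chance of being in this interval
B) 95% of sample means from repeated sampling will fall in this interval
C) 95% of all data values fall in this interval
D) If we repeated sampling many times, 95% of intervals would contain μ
D

A) Wrong — x̄ is observed and sits in the interval by construction.
B) Wrong — coverage applies to intervals containing μ, not to future x̄ values.
C) Wrong — a CI is about the parameter μ, not individual data values.
D) Correct — this is the frequentist long-run coverage interpretation.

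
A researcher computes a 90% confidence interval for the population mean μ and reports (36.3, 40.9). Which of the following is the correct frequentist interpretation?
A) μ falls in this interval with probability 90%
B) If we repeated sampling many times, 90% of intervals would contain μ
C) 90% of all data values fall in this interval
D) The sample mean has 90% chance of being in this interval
B

A) Wrong — μ is fixed; the randomness lives in the interval, not in μ.
B) Correct — this is the frequentist long-run coverage interpretation.
C) Wrong — a CI is about the parameter μ, not individual data values.
D) Wrong — x̄ is observed and sits in the interval by construction.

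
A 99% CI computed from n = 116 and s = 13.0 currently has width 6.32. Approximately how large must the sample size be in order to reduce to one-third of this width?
n ≈ 1044

CI width ∝ 1/√n
To reduce width by factor 3, need √n to grow by 3 → need 3² = 9 times as many samples.

Current: n = 116, width = 6.32
New: n = 1044, width ≈ 2.08

Width reduced by factor of 6.32/2.08 = 3.04.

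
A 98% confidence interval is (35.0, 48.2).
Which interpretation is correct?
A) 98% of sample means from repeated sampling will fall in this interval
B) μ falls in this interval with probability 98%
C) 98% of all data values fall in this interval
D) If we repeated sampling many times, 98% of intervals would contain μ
D

A) Wrong — coverage applies to intervals containing μ, not to future x̄ values.
B) Wrong — μ is fixed; the randomness lives in the interval, not in μ.
C) Wrong — a CI is about the parameter μ, not individual data values.
D) Correct — this is the frequentist long-run coverage interpretation.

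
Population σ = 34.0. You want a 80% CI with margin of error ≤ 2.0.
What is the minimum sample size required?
n ≥ 475

For margin E ≤ 2.0:
n ≥ (z* · σ / E)²
n ≥ (1.282 · 34.0 / 2.0)²
n ≥ 474.98

Minimum n = 475 (rounding up)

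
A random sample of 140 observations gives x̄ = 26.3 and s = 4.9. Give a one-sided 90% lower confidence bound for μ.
μ ≥ 25.77

Lower bound (one-sided):
t* = 1.288 (one-sided for 90%)
Lower bound = x̄ - t* · s/√n = 26.3 - 1.288 · 4.9/√140 = 25.77

We are 90% confident that μ ≥ 25.77.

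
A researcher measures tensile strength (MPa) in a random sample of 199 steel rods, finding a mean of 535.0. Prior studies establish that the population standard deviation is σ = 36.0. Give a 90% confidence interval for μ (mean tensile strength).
(530.80, 539.20)

z-interval (σ known):
z* = 1.645 for 90% confidence

Margin of error = z* · σ/√n = 1.645 · 36.0/√199 = 4.20

CI: (535.0 - 4.20, 535.0 + 4.20) = (530.80, 539.20)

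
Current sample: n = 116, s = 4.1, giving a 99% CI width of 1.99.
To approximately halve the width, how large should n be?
n ≈ 464

CI width ∝ 1/√n
To reduce width by factor 2, need √n to grow by 2 → need 2² = 4 times as many samples.

Current: n = 116, width = 1.99
New: n = 464, width ≈ 0.98

Width reduced by factor of 1.99/0.98 = 2.03.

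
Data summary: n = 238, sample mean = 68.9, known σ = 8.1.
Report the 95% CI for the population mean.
(67.87, 69.93)

z-interval (σ known):
z* = 1.960 for 95% confidence

Margin of error = z* · σ/√n = 1.960 · 8.1/√238 = 1.03

CI: (68.9 - 1.03, 68.9 + 1.03) = (67.87, 69.93)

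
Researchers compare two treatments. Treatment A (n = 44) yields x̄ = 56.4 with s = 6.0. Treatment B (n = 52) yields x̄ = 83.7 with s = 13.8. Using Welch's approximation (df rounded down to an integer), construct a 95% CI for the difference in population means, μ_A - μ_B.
(-31.52, -23.08)

Difference: x̄₁ - x̄₂ = -27.30
SE = √(s₁²/n₁ + s₂²/n₂) = √(6.0²/44 + 13.8²/52) = 2.1167
df = 72.07 → 72 (Welch–Satterthwaite, rounded down)
t* = 1.993

CI: -27.30 ± 1.993 · 2.1167 = -27.30 ± 4.22 = (-31.52, -23.08)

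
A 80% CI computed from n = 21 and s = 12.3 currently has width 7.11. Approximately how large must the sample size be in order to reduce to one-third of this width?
n ≈ 189

CI width ∝ 1/√n
To reduce width by factor 3, need √n to grow by 3 → need 3² = 9 times as many samples.

Current: n = 21, width = 7.11
New: n = 189, width ≈ 2.30

Width reduced by factor of 7.11/2.30 = 3.09.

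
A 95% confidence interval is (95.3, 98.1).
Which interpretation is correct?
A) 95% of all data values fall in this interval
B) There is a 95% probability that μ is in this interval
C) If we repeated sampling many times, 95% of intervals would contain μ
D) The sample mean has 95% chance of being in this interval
C

A) Wrong — a CI is about the parameter μ, not individual data values.
B) Wrong — μ is fixed; the randomness lives in the interval, not in μ.
C) Correct — this is the frequentist long-run coverage interpretation.
D) Wrong — x̄ is observed and sits in the interval by construction.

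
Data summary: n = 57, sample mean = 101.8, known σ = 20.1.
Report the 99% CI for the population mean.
(94.94, 108.66)

z-interval (σ known):
z* = 2.576 for 99% confidence

Margin of error = z* · σ/√n = 2.576 · 20.1/√57 = 6.86

CI: (101.8 - 6.86, 101.8 + 6.86) = (94.94, 108.66)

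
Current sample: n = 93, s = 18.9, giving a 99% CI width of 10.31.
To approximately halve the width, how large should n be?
n ≈ 372

CI width ∝ 1/√n
To reduce width by factor 2, need √n to grow by 2 → need 2² = 4 times as many samples.

Current: n = 93, width = 10.31
New: n = 372, width ≈ 5.07

Width reduced by factor of 10.31/5.07 = 2.03.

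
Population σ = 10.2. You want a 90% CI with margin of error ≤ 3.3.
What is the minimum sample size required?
n ≥ 26

For margin E ≤ 3.3:
n ≥ (z* · σ / E)²
n ≥ (1.645 · 10.2 / 3.3)²
n ≥ 25.85

Minimum n = 26 (rounding up)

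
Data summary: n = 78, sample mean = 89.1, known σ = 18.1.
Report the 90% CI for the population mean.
(85.73, 92.47)

z-interval (σ known):
z* = 1.645 for 90% confidence

Margin of error = z* · σ/√n = 1.645 · 18.1/√78 = 3.37

CI: (89.1 - 3.37, 89.1 + 3.37) = (85.73, 92.47)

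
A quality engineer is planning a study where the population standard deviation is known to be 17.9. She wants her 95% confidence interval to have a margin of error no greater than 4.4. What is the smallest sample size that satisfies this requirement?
n ≥ 64

For margin E ≤ 4.4:
n ≥ (z* · σ / E)²
n ≥ (1.960 · 17.9 / 4.4)²
n ≥ 63.58

Minimum n = 64 (rounding up)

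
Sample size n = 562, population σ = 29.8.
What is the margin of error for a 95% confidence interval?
Margin of error = 2.46

Margin of error = z* · σ/√n
= 1.960 · 29.8/√562
= 1.960 · 29.8/23.7065
= 2.46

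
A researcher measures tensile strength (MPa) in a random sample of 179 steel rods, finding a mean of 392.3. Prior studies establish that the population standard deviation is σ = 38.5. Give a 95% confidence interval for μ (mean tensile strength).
(386.66, 397.94)

z-interval (σ known):
z* = 1.960 for 95% confidence

Margin of error = z* · σ/√n = 1.960 · 38.5/√179 = 5.64

CI: (392.3 - 5.64, 392.3 + 5.64) = (386.66, 397.94)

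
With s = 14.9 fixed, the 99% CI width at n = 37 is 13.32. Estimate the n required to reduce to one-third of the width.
n ≈ 333

CI width ∝ 1/√n
To reduce width by factor 3, need √n to grow by 3 → need 3² = 9 times as many samples.

Current: n = 37, width = 13.32
New: n = 333, width ≈ 4.23

Width reduced by factor of 13.32/4.23 = 3.15.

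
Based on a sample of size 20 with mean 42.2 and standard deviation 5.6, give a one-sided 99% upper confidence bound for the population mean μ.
μ ≤ 45.38

Upper bound (one-sided):
t* = 2.539 (one-sided for 99%)
Upper bound = x̄ + t* · s/√n = 42.2 + 2.539 · 5.6/√20 = 45.38

We are 99% confident that μ ≤ 45.38.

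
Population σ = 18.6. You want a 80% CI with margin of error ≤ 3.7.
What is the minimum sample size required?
n ≥ 42

For margin E ≤ 3.7:
n ≥ (z* · σ / E)²
n ≥ (1.282 · 18.6 / 3.7)²
n ≥ 41.53

Minimum n = 42 (rounding up)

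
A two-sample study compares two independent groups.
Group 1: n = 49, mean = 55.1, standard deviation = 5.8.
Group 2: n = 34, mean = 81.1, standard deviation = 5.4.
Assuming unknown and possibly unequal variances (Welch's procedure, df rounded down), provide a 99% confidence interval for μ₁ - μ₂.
(-29.29, -22.71)

Difference: x̄₁ - x̄₂ = -26.00
SE = √(s₁²/n₁ + s₂²/n₂) = √(5.8²/49 + 5.4²/34) = 1.2426
df = 74.26 → 74 (Welch–Satterthwaite, rounded down)
t* = 2.644

CI: -26.00 ± 2.644 · 1.2426 = -26.00 ± 3.29 = (-29.29, -22.71)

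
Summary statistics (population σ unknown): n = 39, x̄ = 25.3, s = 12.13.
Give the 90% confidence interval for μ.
(22.03, 28.57)

t-interval (σ unknown):
df = n - 1 = 38
t* = 1.686 for 90% confidence

Margin of error = t* · s/√n = 1.686 · 12.13/√39 = 3.27

CI: (22.03, 28.57)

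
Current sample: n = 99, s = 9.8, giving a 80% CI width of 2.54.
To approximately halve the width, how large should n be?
n ≈ 396

CI width ∝ 1/√n
To reduce width by factor 2, need √n to grow by 2 → need 2² = 4 times as many samples.

Current: n = 99, width = 2.54
New: n = 396, width ≈ 1.26

Width reduced by factor of 2.54/1.26 = 2.02.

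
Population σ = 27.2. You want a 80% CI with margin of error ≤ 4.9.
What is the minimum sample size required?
n ≥ 51

For margin E ≤ 4.9:
n ≥ (z* · σ / E)²
n ≥ (1.282 · 27.2 / 4.9)²
n ≥ 50.64

Minimum n = 51 (rounding up)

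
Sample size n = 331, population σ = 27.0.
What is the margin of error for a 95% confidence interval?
Margin of error = 2.91

Margin of error = z* · σ/√n
= 1.960 · 27.0/√331
= 1.960 · 27.0/18.1934
= 2.91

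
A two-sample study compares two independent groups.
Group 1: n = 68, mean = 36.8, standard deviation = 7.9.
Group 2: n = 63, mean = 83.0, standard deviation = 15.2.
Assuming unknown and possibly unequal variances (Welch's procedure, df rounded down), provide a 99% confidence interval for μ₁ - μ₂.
(-51.83, -40.57)

Difference: x̄₁ - x̄₂ = -46.20
SE = √(s₁²/n₁ + s₂²/n₂) = √(7.9²/68 + 15.2²/63) = 2.1413
df = 91.61 → 91 (Welch–Satterthwaite, rounded down)
t* = 2.631

CI: -46.20 ± 2.631 · 2.1413 = -46.20 ± 5.63 = (-51.83, -40.57)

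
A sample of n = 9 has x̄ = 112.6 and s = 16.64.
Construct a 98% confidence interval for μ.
(96.54, 128.66)

t-interval (σ unknown):
df = n - 1 = 8
t* = 2.896 for 98% confidence

Margin of error = t* · s/√n = 2.896 · 16.64/√9 = 16.06

CI: (96.54, 128.66)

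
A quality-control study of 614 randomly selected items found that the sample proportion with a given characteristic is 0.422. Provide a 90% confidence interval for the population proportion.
(0.389, 0.455)

Proportion CI:
SE = √(p̂(1-p̂)/n) = √(0.422 · 0.578 / 614) = 0.01993

z* = 1.645
Margin = z* · SE = 1.645 · 0.01993 = 0.0328

CI: 0.422 ± 0.0328 = (0.389, 0.455)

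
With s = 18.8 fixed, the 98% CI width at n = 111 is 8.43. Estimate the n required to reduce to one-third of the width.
n ≈ 999

CI width ∝ 1/√n
To reduce width by factor 3, need √n to grow by 3 → need 3² = 9 times as many samples.

Current: n = 111, width = 8.43
New: n = 999, width ≈ 2.77

Width reduced by factor of 8.43/2.77 = 3.04.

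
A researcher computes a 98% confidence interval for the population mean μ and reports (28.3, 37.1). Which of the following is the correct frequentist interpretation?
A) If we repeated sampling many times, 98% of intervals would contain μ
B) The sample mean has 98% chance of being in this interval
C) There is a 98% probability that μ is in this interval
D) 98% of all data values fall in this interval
A

A) Correct — this is the frequentist long-run coverage interpretation.
B) Wrong — x̄ is observed and sits in the interval by construction.
C) Wrong — μ is fixed; the randomness lives in the interval, not in μ.
D) Wrong — a CI is about the parameter μ, not individual data values.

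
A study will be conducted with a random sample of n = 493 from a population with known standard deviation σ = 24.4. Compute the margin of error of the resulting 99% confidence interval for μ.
Margin of error = 2.83

Margin of error = z* · σ/√n
= 2.576 · 24.4/√493
= 2.576 · 24.4/22.2036
= 2.83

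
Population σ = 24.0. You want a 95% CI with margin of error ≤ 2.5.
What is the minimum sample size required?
n ≥ 355

For margin E ≤ 2.5:
n ≥ (z* · σ / E)²
n ≥ (1.960 · 24.0 / 2.5)²
n ≥ 354.04

Minimum n = 355 (rounding up)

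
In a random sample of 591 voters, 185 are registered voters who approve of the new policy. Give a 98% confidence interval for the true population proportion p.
(0.269, 0.357)

Proportion CI:
p̂ = 185/591 = 0.31303
SE = √(p̂(1-p̂)/n) = √(0.31303 · 0.68697 / 591) = 0.01908

z* = 2.326
Margin = z* · SE = 2.326 · 0.01908 = 0.0444

CI: 0.31303 ± 0.0444 = (0.269, 0.357)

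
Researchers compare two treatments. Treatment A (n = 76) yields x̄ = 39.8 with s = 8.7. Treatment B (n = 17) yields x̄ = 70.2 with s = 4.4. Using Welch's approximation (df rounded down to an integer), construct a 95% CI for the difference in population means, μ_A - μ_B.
(-33.34, -27.46)

Difference: x̄₁ - x̄₂ = -30.40
SE = √(s₁²/n₁ + s₂²/n₂) = √(8.7²/76 + 4.4²/17) = 1.4611
df = 48.34 → 48 (Welch–Satterthwaite, rounded down)
t* = 2.011

CI: -30.40 ± 2.011 · 1.4611 = -30.40 ± 2.94 = (-33.34, -27.46)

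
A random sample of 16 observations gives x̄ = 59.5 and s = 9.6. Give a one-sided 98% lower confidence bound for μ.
μ ≥ 54.10

Lower bound (one-sided):
t* = 2.249 (one-sided for 98%)
Lower bound = x̄ - t* · s/√n = 59.5 - 2.249 · 9.6/√16 = 54.10

We are 98% confident that μ ≥ 54.10.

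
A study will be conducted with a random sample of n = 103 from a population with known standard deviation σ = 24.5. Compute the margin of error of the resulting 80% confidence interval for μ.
Margin of error = 3.09

Margin of error = z* · σ/√n
= 1.282 · 24.5/√103
= 1.282 · 24.5/10.1489
= 3.09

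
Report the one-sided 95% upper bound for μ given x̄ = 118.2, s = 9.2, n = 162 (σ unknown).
μ ≤ 119.40

Upper bound (one-sided):
t* = 1.654 (one-sided for 95%)
Upper bound = x̄ + t* · s/√n = 118.2 + 1.654 · 9.2/√162 = 119.40

We are 95% confident that μ ≤ 119.40.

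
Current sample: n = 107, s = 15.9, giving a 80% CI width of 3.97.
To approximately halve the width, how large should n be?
n ≈ 428

CI width ∝ 1/√n
To reduce width by factor 2, need √n to grow by 2 → need 2² = 4 times as many samples.

Current: n = 107, width = 3.97
New: n = 428, width ≈ 1.97

Width reduced by factor of 3.97/1.97 = 2.02.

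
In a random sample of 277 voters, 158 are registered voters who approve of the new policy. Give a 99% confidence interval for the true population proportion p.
(0.494, 0.647)

Proportion CI:
p̂ = 158/277 = 0.57040
SE = √(p̂(1-p̂)/n) = √(0.57040 · 0.42960 / 277) = 0.02974

z* = 2.576
Margin = z* · SE = 2.576 · 0.02974 = 0.0766

CI: 0.57040 ± 0.0766 = (0.494, 0.647)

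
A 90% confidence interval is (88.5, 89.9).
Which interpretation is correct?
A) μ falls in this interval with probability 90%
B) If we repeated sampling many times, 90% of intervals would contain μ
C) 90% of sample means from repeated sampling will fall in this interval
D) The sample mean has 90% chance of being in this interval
B

A) Wrong — μ is fixed; the randomness lives in the interval, not in μ.
B) Correct — this is the frequentist long-run coverage interpretation.
C) Wrong — coverage applies to intervals containing μ, not to future x̄ values.
D) Wrong — x̄ is observed and sits in the interval by construction.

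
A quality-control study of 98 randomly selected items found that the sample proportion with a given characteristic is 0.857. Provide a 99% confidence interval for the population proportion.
(0.766, 0.948)

Proportion CI:
SE = √(p̂(1-p̂)/n) = √(0.857 · 0.143 / 98) = 0.03536

z* = 2.576
Margin = z* · SE = 2.576 · 0.03536 = 0.0911

CI: 0.857 ± 0.0911 = (0.766, 0.948)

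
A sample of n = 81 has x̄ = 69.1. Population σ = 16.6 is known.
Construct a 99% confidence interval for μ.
(64.35, 73.85)

z-interval (σ known):
z* = 2.576 for 99% confidence

Margin of error = z* · σ/√n = 2.576 · 16.6/√81 = 4.75

CI: (69.1 - 4.75, 69.1 + 4.75) = (64.35, 73.85)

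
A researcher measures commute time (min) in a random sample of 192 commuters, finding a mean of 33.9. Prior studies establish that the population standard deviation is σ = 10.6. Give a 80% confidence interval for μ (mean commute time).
(32.92, 34.88)

z-interval (σ known):
z* = 1.282 for 80% confidence

Margin of error = z* · σ/√n = 1.282 · 10.6/√192 = 0.98

CI: (33.9 - 0.98, 33.9 + 0.98) = (32.92, 34.88)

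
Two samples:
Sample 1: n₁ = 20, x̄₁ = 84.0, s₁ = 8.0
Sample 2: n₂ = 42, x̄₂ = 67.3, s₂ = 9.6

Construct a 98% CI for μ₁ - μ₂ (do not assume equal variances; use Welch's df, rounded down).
(11.09, 22.31)

Difference: x̄₁ - x̄₂ = 16.70
SE = √(s₁²/n₁ + s₂²/n₂) = √(8.0²/20 + 9.6²/42) = 2.3226
df = 44.33 → 44 (Welch–Satterthwaite, rounded down)
t* = 2.414

CI: 16.70 ± 2.414 · 2.3226 = 16.70 ± 5.61 = (11.09, 22.31)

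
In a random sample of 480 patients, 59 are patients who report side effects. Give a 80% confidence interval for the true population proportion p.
(0.104, 0.142)

Proportion CI:
p̂ = 59/480 = 0.12292
SE = √(p̂(1-p̂)/n) = √(0.12292 · 0.87708 / 480) = 0.01499

z* = 1.282
Margin = z* · SE = 1.282 · 0.01499 = 0.0192

CI: 0.12292 ± 0.0192 = (0.104, 0.142)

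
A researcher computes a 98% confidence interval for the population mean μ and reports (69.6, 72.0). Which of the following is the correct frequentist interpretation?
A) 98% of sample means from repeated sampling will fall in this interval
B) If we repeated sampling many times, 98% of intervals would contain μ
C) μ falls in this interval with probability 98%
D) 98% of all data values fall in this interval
B

A) Wrong — coverage applies to intervals containing μ, not to future x̄ values.
B) Correct — this is the frequentist long-run coverage interpretation.
C) Wrong — μ is fixed; the randomness lives in the interval, not in μ.
D) Wrong — a CI is about the parameter μ, not individual data values.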